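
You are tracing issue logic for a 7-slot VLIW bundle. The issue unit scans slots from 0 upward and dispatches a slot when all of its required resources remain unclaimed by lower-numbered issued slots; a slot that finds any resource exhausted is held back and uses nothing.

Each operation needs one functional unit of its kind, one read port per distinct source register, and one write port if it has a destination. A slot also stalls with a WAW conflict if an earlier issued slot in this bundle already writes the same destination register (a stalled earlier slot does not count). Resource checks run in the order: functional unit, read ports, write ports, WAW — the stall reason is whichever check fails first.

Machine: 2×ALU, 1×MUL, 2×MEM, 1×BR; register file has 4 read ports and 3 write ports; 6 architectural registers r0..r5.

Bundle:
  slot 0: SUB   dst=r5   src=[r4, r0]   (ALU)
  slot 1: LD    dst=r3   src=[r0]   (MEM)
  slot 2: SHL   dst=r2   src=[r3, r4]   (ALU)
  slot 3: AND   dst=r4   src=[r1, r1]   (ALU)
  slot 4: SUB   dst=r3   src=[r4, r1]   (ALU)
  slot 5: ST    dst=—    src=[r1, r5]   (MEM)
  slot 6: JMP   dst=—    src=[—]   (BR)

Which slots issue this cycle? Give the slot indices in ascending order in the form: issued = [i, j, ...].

(0) want 1×ALU +2rd +1wr — yes → AL1|MU1|ME2|BR1|rd2|wr2
(1) want 1×MEM +1rd +1wr — yes → AL1|MU1|ME1|BR1|rd1|wr1
(2) want 1×ALU +2rd +1wr — RD_PORT → AL1|MU1|ME1|BR1|rd1|wr1
(3) want 1×ALU +1rd +1wr — yes → AL0|MU1|ME1|BR1|rd0|wr0
(4) want 1×ALU +2rd +1wr — FU → AL0|MU1|ME1|BR1|rd0|wr0
(5) want 1×MEM +2rd +0wr — RD_PORT → AL0|MU1|ME1|BR1|rd0|wr0
(6) want 1×BR +0rd +0wr — yes → AL0|MU1|ME1|BR0|rd0|wr0

issued = [0, 1, 3, 6]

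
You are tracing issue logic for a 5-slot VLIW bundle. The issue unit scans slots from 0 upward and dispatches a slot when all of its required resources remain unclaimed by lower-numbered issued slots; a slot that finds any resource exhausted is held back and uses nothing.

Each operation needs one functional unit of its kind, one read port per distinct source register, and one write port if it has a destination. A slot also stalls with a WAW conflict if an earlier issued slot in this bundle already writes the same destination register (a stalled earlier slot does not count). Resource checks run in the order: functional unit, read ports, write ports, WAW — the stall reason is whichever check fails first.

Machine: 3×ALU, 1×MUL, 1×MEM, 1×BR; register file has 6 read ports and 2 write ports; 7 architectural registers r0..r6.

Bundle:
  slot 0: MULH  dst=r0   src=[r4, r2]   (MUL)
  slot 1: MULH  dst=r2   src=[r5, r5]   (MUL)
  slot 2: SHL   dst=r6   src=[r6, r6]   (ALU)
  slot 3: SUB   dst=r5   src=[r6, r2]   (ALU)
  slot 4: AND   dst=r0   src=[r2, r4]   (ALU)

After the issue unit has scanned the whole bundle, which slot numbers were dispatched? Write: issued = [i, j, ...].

issued = [0, 2]

slot 0 (MUL): ISSUE — free A3,Mu0,Ld1,B1 rp4 wp1
slot 1 (MUL): stall FU — free A3,Mu0,Ld1,B1 rp4 wp1
slot 2 (ALU): ISSUE — free A2,Mu0,Ld1,B1 rp3 wp0
slot 3 (ALU): stall WR_PORT — free A2,Mu0,Ld1,B1 rp3 wp0
slot 4 (ALU): stall WR_PORT — free A2,Mu0,Ld1,B1 rp3 wp0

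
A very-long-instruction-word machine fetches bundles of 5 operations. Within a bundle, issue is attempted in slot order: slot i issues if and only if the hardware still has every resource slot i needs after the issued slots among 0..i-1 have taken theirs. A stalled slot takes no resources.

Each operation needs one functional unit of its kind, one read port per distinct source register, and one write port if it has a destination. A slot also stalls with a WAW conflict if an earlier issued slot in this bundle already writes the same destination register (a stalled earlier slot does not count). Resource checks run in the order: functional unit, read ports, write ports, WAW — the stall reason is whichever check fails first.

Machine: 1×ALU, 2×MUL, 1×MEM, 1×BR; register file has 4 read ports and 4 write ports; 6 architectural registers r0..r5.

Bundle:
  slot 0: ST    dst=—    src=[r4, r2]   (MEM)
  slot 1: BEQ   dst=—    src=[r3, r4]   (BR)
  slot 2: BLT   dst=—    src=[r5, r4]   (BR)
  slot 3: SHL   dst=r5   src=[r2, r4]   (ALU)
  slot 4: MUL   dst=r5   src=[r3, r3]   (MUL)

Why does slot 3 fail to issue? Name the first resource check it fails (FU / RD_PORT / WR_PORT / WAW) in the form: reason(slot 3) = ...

reason(slot 3) = RD_PORT

  0. MEM ⇒ go  {1A/2Mu/0Ld/1B | 2r 4w}
  1. BR ⇒ go  {1A/2Mu/0Ld/0B | 0r 4w}
  2. BR ⇒ no(FU)  {1A/2Mu/0Ld/0B | 0r 4w}
  3. ALU→r5 ⇒ no(RD_PORT)  {1A/2Mu/0Ld/0B | 0r 4w}
  4. MUL→r5 ⇒ no(RD_PORT)  {1A/2Mu/0Ld/0B | 0r 4w}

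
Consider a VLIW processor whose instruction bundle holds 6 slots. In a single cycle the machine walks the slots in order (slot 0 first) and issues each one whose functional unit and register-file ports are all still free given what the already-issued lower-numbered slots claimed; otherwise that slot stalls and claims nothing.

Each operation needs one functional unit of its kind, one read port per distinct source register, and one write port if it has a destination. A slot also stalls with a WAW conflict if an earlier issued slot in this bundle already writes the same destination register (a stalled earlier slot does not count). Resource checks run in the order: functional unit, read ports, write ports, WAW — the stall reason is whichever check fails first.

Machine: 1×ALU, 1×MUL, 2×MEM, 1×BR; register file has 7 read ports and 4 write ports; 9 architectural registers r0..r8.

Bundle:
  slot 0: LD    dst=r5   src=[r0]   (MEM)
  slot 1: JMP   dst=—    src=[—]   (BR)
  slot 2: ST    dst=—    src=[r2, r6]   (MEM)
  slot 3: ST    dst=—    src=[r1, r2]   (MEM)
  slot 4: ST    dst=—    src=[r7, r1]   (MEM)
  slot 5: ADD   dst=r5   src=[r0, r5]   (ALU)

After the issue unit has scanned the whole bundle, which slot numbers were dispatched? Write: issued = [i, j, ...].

(0) want 1×MEM +1rd +1wr — yes → AL1|MU1|ME1|BR1|rd6|wr3
(1) want 1×BR +0rd +0wr — yes → AL1|MU1|ME1|BR0|rd6|wr3
(2) want 1×MEM +2rd +0wr — yes → AL1|MU1|ME0|BR0|rd4|wr3
(3) want 1×MEM +2rd +0wr — FU → AL1|MU1|ME0|BR0|rd4|wr3
(4) want 1×MEM +2rd +0wr — FU → AL1|MU1|ME0|BR0|rd4|wr3
(5) want 1×ALU +2rd +1wr — WAW → AL1|MU1|ME0|BR0|rd4|wr3

issued = [0, 1, 2]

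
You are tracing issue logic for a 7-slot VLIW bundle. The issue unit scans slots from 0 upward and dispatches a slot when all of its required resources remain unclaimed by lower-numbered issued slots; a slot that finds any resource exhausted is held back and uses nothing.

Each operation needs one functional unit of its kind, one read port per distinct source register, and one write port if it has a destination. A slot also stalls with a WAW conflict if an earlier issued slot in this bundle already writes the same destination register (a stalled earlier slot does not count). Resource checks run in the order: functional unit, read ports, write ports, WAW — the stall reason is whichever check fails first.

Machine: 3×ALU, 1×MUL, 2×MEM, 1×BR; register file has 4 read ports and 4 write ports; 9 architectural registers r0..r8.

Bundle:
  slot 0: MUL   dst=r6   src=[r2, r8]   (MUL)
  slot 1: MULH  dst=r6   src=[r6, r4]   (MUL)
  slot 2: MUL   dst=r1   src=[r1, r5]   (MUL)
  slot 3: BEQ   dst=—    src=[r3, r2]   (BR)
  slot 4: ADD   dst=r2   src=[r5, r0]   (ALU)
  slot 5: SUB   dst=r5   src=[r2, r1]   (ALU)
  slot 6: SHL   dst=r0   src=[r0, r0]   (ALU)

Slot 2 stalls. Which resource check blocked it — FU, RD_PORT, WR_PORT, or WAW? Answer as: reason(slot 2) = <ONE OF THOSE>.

  0. MUL→r6 ⇒ go  {3A/0Mu/2Ld/1B | 2r 3w}
  1. MUL→r6 ⇒ no(FU)  {3A/0Mu/2Ld/1B | 2r 3w}
  2. MUL→r1 ⇒ no(FU)  {3A/0Mu/2Ld/1B | 2r 3w}
  3. BR ⇒ go  {3A/0Mu/2Ld/0B | 0r 3w}
  4. ALU→r2 ⇒ no(RD_PORT)  {3A/0Mu/2Ld/0B | 0r 3w}
  5. ALU→r5 ⇒ no(RD_PORT)  {3A/0Mu/2Ld/0B | 0r 3w}
  6. ALU→r0 ⇒ no(RD_PORT)  {3A/0Mu/2Ld/0B | 0r 3w}

reason(slot 2) = FU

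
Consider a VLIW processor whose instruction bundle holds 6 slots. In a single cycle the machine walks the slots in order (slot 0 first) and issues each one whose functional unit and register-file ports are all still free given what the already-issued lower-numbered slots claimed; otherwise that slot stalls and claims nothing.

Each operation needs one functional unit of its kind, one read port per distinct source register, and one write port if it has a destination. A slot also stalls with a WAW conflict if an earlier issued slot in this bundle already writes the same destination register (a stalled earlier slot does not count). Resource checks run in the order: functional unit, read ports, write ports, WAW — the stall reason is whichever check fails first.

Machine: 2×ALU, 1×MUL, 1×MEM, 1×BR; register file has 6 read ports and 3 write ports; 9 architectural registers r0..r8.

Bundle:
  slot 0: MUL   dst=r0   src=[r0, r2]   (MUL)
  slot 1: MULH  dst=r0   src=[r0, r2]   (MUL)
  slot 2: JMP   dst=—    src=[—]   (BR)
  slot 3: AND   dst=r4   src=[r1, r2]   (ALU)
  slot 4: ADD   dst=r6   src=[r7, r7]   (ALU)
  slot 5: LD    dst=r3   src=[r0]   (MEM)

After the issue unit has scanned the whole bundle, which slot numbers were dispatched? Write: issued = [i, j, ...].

[0] MUL needs rd=2 wr=1: ok; after: ALU=2 MUL=0 MEM=1 BR=1, R=4, W=2
[1] MUL needs rd=2 wr=1: FU; after: ALU=2 MUL=0 MEM=1 BR=1, R=4, W=2
[2] BR needs rd=0 wr=0: ok; after: ALU=2 MUL=0 MEM=1 BR=0, R=4, W=2
[3] ALU needs rd=2 wr=1: ok; after: ALU=1 MUL=0 MEM=1 BR=0, R=2, W=1
[4] ALU needs rd=1 wr=1: ok; after: ALU=0 MUL=0 MEM=1 BR=0, R=1, W=0
[5] MEM needs rd=1 wr=1: WR_PORT; after: ALU=0 MUL=0 MEM=1 BR=0, R=1, W=0

issued = [0, 2, 3, 4]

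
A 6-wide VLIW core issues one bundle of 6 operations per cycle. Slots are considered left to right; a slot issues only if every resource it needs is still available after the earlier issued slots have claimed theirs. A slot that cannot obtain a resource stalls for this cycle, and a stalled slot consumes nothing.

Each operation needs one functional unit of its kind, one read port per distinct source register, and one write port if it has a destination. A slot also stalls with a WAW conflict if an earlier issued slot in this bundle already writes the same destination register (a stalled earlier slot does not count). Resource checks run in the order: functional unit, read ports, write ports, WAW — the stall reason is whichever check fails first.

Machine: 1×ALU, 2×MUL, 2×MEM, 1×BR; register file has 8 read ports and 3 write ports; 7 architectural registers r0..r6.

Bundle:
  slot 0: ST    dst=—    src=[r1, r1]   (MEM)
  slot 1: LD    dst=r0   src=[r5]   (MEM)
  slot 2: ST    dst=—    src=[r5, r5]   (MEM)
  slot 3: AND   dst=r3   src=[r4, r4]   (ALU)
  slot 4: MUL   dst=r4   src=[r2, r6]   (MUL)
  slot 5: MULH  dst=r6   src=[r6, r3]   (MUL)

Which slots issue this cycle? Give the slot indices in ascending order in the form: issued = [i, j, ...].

issued = [0, 1, 3, 4]

  0. MEM ⇒ go  {1A/2Mu/1Ld/1B | 7r 3w}
  1. MEM→r0 ⇒ go  {1A/2Mu/0Ld/1B | 6r 2w}
  2. MEM ⇒ no(FU)  {1A/2Mu/0Ld/1B | 6r 2w}
  3. ALU→r3 ⇒ go  {0A/2Mu/0Ld/1B | 5r 1w}
  4. MUL→r4 ⇒ go  {0A/1Mu/0Ld/1B | 3r 0w}
  5. MUL→r6 ⇒ no(WR_PORT)  {0A/1Mu/0Ld/1B | 3r 0w}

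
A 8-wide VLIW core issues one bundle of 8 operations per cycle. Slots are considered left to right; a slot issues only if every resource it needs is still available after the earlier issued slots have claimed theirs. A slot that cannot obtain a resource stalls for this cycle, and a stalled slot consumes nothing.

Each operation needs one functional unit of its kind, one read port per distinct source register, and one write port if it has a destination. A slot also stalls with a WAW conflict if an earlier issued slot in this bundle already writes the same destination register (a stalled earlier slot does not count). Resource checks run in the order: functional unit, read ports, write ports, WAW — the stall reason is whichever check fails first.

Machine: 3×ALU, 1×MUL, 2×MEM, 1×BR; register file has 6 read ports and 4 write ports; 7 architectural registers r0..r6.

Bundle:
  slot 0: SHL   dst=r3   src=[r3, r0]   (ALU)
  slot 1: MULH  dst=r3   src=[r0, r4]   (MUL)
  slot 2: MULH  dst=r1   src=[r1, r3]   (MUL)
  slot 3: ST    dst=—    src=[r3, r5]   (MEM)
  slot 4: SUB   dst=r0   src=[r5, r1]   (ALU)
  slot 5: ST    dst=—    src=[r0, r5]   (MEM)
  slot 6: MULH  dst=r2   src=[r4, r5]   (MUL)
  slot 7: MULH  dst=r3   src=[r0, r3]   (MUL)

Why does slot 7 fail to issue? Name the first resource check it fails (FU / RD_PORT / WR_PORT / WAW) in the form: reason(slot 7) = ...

  0. ALU→r3 ⇒ go  {2A/1Mu/2Ld/1B | 4r 3w}
  1. MUL→r3 ⇒ no(WAW)  {2A/1Mu/2Ld/1B | 4r 3w}
  2. MUL→r1 ⇒ go  {2A/0Mu/2Ld/1B | 2r 2w}
  3. MEM ⇒ go  {2A/0Mu/1Ld/1B | 0r 2w}
  4. ALU→r0 ⇒ no(RD_PORT)  {2A/0Mu/1Ld/1B | 0r 2w}
  5. MEM ⇒ no(RD_PORT)  {2A/0Mu/1Ld/1B | 0r 2w}
  6. MUL→r2 ⇒ no(FU)  {2A/0Mu/1Ld/1B | 0r 2w}
  7. MUL→r3 ⇒ no(FU)  {2A/0Mu/1Ld/1B | 0r 2w}

reason(slot 7) = FU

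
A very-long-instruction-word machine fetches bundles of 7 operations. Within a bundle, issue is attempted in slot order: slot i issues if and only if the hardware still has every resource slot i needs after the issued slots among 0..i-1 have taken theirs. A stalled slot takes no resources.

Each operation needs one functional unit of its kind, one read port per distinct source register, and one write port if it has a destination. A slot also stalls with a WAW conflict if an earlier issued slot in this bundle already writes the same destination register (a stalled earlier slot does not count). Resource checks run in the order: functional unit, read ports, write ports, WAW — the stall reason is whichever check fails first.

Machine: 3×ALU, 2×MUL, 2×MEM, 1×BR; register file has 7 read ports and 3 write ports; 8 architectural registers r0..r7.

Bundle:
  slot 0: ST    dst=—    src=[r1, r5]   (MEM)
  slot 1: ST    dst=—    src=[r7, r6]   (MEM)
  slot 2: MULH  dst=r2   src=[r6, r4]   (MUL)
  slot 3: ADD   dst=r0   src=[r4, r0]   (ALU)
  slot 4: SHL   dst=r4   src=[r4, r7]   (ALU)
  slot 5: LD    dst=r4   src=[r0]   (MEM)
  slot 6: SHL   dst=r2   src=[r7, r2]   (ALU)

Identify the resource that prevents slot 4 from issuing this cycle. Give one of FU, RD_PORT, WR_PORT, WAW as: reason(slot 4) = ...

slot 0 (MEM): ISSUE — free A3,Mu2,Ld1,B1 rp5 wp3
slot 1 (MEM): ISSUE — free A3,Mu2,Ld0,B1 rp3 wp3
slot 2 (MUL): ISSUE — free A3,Mu1,Ld0,B1 rp1 wp2
slot 3 (ALU): stall RD_PORT — free A3,Mu1,Ld0,B1 rp1 wp2
slot 4 (ALU): stall RD_PORT — free A3,Mu1,Ld0,B1 rp1 wp2
slot 5 (MEM): stall FU — free A3,Mu1,Ld0,B1 rp1 wp2
slot 6 (ALU): stall RD_PORT — free A3,Mu1,Ld0,B1 rp1 wp2

reason(slot 4) = RD_PORT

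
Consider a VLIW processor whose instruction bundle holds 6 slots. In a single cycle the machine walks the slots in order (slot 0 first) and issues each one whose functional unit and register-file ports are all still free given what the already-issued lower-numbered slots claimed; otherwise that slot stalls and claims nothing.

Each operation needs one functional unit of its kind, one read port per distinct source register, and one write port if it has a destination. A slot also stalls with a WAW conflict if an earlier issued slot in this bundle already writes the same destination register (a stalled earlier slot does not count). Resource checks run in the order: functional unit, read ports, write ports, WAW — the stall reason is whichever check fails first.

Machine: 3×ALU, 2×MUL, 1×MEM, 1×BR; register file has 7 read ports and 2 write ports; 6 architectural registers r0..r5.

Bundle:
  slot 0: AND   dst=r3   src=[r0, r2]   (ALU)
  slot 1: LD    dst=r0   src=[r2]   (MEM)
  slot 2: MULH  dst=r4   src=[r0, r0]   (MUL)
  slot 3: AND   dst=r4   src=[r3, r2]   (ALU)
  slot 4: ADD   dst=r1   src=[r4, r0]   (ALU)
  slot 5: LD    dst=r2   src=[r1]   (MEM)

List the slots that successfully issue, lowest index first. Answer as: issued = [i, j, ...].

[0] ALU needs rd=2 wr=1: ok; after: ALU=2 MUL=2 MEM=1 BR=1, R=5, W=1
[1] MEM needs rd=1 wr=1: ok; after: ALU=2 MUL=2 MEM=0 BR=1, R=4, W=0
[2] MUL needs rd=1 wr=1: WR_PORT; after: ALU=2 MUL=2 MEM=0 BR=1, R=4, W=0
[3] ALU needs rd=2 wr=1: WR_PORT; after: ALU=2 MUL=2 MEM=0 BR=1, R=4, W=0
[4] ALU needs rd=2 wr=1: WR_PORT; after: ALU=2 MUL=2 MEM=0 BR=1, R=4, W=0
[5] MEM needs rd=1 wr=1: FU; after: ALU=2 MUL=2 MEM=0 BR=1, R=4, W=0

issued = [0, 1]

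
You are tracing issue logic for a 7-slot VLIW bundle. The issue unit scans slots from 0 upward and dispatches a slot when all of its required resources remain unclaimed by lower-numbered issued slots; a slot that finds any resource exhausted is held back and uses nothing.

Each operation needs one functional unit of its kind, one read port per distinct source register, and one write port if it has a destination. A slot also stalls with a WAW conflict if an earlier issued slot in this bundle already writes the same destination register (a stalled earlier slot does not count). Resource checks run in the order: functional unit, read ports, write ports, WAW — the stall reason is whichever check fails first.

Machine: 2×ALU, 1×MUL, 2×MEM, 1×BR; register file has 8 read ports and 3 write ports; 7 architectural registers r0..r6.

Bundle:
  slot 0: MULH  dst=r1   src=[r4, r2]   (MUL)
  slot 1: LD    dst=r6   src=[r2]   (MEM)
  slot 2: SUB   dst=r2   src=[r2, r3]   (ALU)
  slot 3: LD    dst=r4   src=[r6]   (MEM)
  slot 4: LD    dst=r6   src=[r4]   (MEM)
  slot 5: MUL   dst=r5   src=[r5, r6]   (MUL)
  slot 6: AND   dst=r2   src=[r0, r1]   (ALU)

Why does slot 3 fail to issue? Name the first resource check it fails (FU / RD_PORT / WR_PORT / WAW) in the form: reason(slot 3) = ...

reason(slot 3) = WR_PORT

#0 MUL src=r4,r2 dispatched  <A:2 Mu:0 Ld:2 B:1 rd:6 wr:2>
#1 MEM src=r2 dispatched  <A:2 Mu:0 Ld:1 B:1 rd:5 wr:1>
#2 ALU src=r2,r3 dispatched  <A:1 Mu:0 Ld:1 B:1 rd:3 wr:0>
#3 MEM src=r6 held:WR_PORT  <A:1 Mu:0 Ld:1 B:1 rd:3 wr:0>
#4 MEM src=r4 held:WR_PORT  <A:1 Mu:0 Ld:1 B:1 rd:3 wr:0>
#5 MUL src=r5,r6 held:FU  <A:1 Mu:0 Ld:1 B:1 rd:3 wr:0>
#6 ALU src=r0,r1 held:WR_PORT  <A:1 Mu:0 Ld:1 B:1 rd:3 wr:0>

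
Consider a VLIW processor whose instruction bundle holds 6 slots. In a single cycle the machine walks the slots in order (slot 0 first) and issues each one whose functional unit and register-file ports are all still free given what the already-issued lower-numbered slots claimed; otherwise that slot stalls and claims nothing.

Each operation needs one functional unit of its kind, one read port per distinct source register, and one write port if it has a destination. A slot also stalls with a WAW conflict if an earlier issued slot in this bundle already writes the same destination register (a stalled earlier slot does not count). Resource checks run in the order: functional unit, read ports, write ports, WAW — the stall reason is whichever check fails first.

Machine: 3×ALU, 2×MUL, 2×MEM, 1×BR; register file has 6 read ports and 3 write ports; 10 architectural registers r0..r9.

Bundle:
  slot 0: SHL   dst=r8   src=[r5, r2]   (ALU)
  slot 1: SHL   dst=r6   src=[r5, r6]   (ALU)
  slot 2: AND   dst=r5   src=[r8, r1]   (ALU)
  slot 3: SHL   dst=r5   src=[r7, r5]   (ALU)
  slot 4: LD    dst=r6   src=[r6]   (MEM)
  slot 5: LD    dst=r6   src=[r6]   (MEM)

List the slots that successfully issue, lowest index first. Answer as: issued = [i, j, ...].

#0 ALU src=r5,r2 dispatched  <A:2 Mu:2 Ld:2 B:1 rd:4 wr:2>
#1 ALU src=r5,r6 dispatched  <A:1 Mu:2 Ld:2 B:1 rd:2 wr:1>
#2 ALU src=r8,r1 dispatched  <A:0 Mu:2 Ld:2 B:1 rd:0 wr:0>
#3 ALU src=r7,r5 held:FU  <A:0 Mu:2 Ld:2 B:1 rd:0 wr:0>
#4 MEM src=r6 held:RD_PORT  <A:0 Mu:2 Ld:2 B:1 rd:0 wr:0>
#5 MEM src=r6 held:RD_PORT  <A:0 Mu:2 Ld:2 B:1 rd:0 wr:0>

issued = [0, 1, 2]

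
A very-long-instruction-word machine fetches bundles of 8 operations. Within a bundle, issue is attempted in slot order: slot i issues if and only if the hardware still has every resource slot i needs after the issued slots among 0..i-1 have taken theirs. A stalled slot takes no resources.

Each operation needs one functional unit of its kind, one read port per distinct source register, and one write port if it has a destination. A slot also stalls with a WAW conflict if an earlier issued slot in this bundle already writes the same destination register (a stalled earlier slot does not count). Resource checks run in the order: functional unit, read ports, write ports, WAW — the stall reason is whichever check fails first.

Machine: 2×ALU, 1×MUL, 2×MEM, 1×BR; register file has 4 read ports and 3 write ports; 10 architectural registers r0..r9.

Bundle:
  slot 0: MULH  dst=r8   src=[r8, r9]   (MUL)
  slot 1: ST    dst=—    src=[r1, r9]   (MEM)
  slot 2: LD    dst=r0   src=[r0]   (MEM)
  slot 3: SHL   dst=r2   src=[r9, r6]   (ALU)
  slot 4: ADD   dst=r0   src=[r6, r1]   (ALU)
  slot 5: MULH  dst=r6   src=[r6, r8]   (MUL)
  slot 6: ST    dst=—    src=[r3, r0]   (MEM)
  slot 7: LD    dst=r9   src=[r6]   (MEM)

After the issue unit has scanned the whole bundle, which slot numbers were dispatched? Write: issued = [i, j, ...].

issued = [0, 1]

slot 0 (MUL): ISSUE — free A2,Mu0,Ld2,B1 rp2 wp2
slot 1 (MEM): ISSUE — free A2,Mu0,Ld1,B1 rp0 wp2
slot 2 (MEM): stall RD_PORT — free A2,Mu0,Ld1,B1 rp0 wp2
slot 3 (ALU): stall RD_PORT — free A2,Mu0,Ld1,B1 rp0 wp2
slot 4 (ALU): stall RD_PORT — free A2,Mu0,Ld1,B1 rp0 wp2
slot 5 (MUL): stall FU — free A2,Mu0,Ld1,B1 rp0 wp2
slot 6 (MEM): stall RD_PORT — free A2,Mu0,Ld1,B1 rp0 wp2
slot 7 (MEM): stall RD_PORT — free A2,Mu0,Ld1,B1 rp0 wp2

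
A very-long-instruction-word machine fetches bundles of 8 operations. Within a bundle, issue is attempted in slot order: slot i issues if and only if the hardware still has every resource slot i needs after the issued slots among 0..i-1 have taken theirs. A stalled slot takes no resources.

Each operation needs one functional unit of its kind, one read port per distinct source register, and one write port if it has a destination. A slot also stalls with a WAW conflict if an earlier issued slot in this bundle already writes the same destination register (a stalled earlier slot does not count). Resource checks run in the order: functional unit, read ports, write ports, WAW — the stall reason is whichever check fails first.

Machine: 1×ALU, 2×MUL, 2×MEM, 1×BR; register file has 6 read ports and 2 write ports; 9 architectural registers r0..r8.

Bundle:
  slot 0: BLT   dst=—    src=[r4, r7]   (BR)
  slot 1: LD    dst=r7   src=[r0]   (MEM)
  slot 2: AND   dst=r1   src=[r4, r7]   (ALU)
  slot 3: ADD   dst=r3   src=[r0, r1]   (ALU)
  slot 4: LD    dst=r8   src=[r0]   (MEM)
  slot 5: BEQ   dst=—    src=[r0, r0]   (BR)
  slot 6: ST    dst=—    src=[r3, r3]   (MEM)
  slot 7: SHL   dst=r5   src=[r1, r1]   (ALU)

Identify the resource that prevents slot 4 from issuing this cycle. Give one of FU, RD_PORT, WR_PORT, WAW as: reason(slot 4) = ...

reason(slot 4) = WR_PORT

#0 BR src=r4,r7 dispatched  <A:1 Mu:2 Ld:2 B:0 rd:4 wr:2>
#1 MEM src=r0 dispatched  <A:1 Mu:2 Ld:1 B:0 rd:3 wr:1>
#2 ALU src=r4,r7 dispatched  <A:0 Mu:2 Ld:1 B:0 rd:1 wr:0>
#3 ALU src=r0,r1 held:FU  <A:0 Mu:2 Ld:1 B:0 rd:1 wr:0>
#4 MEM src=r0 held:WR_PORT  <A:0 Mu:2 Ld:1 B:0 rd:1 wr:0>
#5 BR src=r0,r0 held:FU  <A:0 Mu:2 Ld:1 B:0 rd:1 wr:0>
#6 MEM src=r3,r3 dispatched  <A:0 Mu:2 Ld:0 B:0 rd:0 wr:0>
#7 ALU src=r1,r1 held:FU  <A:0 Mu:2 Ld:0 B:0 rd:0 wr:0>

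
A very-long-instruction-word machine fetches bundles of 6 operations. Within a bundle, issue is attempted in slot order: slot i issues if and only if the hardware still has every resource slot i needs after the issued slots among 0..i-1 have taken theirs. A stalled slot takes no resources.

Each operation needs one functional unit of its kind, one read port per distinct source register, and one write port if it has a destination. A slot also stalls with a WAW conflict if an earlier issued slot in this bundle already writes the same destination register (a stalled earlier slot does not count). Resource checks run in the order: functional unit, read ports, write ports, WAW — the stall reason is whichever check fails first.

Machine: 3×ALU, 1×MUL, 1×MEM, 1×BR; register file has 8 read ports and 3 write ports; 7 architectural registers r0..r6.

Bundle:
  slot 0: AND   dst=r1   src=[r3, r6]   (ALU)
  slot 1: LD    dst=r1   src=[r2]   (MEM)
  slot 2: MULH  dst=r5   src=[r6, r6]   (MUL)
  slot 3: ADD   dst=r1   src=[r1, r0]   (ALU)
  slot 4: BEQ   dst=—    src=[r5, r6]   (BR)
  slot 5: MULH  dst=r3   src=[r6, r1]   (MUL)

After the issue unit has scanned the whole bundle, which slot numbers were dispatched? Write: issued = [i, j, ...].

issued = [0, 2, 4]

[0] ALU needs rd=2 wr=1: ok; after: ALU=2 MUL=1 MEM=1 BR=1, R=6, W=2
[1] MEM needs rd=1 wr=1: WAW; after: ALU=2 MUL=1 MEM=1 BR=1, R=6, W=2
[2] MUL needs rd=1 wr=1: ok; after: ALU=2 MUL=0 MEM=1 BR=1, R=5, W=1
[3] ALU needs rd=2 wr=1: WAW; after: ALU=2 MUL=0 MEM=1 BR=1, R=5, W=1
[4] BR needs rd=2 wr=0: ok; after: ALU=2 MUL=0 MEM=1 BR=0, R=3, W=1
[5] MUL needs rd=2 wr=1: FU; after: ALU=2 MUL=0 MEM=1 BR=0, R=3, W=1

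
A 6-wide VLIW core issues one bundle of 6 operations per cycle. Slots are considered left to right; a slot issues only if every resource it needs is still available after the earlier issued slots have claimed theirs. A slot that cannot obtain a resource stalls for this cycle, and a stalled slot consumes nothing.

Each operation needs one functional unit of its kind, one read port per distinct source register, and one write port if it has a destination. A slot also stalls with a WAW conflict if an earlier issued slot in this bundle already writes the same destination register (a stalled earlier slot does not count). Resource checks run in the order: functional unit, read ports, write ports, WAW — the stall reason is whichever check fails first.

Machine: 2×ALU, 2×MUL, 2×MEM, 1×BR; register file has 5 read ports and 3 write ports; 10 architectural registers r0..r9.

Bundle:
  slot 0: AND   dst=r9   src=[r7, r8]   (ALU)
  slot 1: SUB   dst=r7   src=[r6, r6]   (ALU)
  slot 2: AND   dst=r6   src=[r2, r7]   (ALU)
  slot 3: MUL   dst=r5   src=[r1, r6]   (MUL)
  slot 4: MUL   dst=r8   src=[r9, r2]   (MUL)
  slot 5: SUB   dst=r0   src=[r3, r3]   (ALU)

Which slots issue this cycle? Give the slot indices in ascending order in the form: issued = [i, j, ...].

issued = [0, 1, 3]

#0 ALU src=r7,r8 dispatched  <A:1 Mu:2 Ld:2 B:1 rd:3 wr:2>
#1 ALU src=r6,r6 dispatched  <A:0 Mu:2 Ld:2 B:1 rd:2 wr:1>
#2 ALU src=r2,r7 held:FU  <A:0 Mu:2 Ld:2 B:1 rd:2 wr:1>
#3 MUL src=r1,r6 dispatched  <A:0 Mu:1 Ld:2 B:1 rd:0 wr:0>
#4 MUL src=r9,r2 held:RD_PORT  <A:0 Mu:1 Ld:2 B:1 rd:0 wr:0>
#5 ALU src=r3,r3 held:FU  <A:0 Mu:1 Ld:2 B:1 rd:0 wr:0>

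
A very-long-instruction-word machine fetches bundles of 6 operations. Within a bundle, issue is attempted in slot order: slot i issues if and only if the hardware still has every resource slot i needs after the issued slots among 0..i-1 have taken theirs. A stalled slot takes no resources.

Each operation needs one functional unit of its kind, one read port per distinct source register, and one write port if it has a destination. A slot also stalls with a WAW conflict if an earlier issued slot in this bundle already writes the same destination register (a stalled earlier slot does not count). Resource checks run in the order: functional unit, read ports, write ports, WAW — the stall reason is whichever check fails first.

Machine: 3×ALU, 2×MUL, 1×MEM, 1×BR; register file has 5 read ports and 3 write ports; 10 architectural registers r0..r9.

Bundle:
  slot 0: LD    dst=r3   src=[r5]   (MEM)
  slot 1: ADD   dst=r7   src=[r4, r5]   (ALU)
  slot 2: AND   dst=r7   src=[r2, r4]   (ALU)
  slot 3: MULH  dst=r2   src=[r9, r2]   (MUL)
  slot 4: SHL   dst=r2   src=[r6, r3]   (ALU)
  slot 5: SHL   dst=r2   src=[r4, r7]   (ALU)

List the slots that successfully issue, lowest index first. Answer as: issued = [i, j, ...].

#0 MEM src=r5 dispatched  <A:3 Mu:2 Ld:0 B:1 rd:4 wr:2>
#1 ALU src=r4,r5 dispatched  <A:2 Mu:2 Ld:0 B:1 rd:2 wr:1>
#2 ALU src=r2,r4 held:WAW  <A:2 Mu:2 Ld:0 B:1 rd:2 wr:1>
#3 MUL src=r9,r2 dispatched  <A:2 Mu:1 Ld:0 B:1 rd:0 wr:0>
#4 ALU src=r6,r3 held:RD_PORT  <A:2 Mu:1 Ld:0 B:1 rd:0 wr:0>
#5 ALU src=r4,r7 held:RD_PORT  <A:2 Mu:1 Ld:0 B:1 rd:0 wr:0>

issued = [0, 1, 3]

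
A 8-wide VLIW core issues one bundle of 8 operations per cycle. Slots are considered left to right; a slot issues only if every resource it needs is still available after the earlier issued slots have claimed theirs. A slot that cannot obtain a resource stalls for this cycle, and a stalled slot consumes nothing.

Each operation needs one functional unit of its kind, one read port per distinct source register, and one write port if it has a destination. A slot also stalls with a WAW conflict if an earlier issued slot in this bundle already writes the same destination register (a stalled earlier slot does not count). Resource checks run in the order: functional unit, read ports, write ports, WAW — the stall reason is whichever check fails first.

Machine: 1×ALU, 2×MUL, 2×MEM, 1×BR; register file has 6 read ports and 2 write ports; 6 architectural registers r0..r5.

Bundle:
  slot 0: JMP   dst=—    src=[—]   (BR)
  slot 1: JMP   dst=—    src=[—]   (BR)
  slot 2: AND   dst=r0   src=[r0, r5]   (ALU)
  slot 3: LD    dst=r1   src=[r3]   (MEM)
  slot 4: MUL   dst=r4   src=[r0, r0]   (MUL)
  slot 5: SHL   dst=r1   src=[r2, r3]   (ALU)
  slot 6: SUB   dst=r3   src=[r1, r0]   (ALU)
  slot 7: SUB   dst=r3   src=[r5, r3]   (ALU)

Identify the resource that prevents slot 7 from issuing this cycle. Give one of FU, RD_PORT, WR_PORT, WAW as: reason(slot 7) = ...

  0. BR ⇒ go  {1A/2Mu/2Ld/0B | 6r 2w}
  1. BR ⇒ no(FU)  {1A/2Mu/2Ld/0B | 6r 2w}
  2. ALU→r0 ⇒ go  {0A/2Mu/2Ld/0B | 4r 1w}
  3. MEM→r1 ⇒ go  {0A/2Mu/1Ld/0B | 3r 0w}
  4. MUL→r4 ⇒ no(WR_PORT)  {0A/2Mu/1Ld/0B | 3r 0w}
  5. ALU→r1 ⇒ no(FU)  {0A/2Mu/1Ld/0B | 3r 0w}
  6. ALU→r3 ⇒ no(FU)  {0A/2Mu/1Ld/0B | 3r 0w}
  7. ALU→r3 ⇒ no(FU)  {0A/2Mu/1Ld/0B | 3r 0w}

reason(slot 7) = FU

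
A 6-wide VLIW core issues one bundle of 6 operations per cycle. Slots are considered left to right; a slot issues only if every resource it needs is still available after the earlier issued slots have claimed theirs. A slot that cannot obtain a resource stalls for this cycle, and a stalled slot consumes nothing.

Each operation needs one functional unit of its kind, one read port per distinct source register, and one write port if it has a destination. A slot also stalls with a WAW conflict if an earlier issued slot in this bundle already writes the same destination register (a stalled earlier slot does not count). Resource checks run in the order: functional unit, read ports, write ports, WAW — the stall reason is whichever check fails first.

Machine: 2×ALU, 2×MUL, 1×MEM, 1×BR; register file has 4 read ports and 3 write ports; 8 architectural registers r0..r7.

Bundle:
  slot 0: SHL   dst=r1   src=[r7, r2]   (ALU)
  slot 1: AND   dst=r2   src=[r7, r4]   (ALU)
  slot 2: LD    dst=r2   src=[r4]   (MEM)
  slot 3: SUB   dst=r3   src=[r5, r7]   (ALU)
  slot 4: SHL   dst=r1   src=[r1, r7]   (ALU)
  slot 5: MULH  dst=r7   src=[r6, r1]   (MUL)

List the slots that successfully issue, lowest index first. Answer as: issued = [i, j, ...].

issued = [0, 1]

[0] ALU needs rd=2 wr=1: ok; after: ALU=1 MUL=2 MEM=1 BR=1, R=2, W=2
[1] ALU needs rd=2 wr=1: ok; after: ALU=0 MUL=2 MEM=1 BR=1, R=0, W=1
[2] MEM needs rd=1 wr=1: RD_PORT; after: ALU=0 MUL=2 MEM=1 BR=1, R=0, W=1
[3] ALU needs rd=2 wr=1: FU; after: ALU=0 MUL=2 MEM=1 BR=1, R=0, W=1
[4] ALU needs rd=2 wr=1: FU; after: ALU=0 MUL=2 MEM=1 BR=1, R=0, W=1
[5] MUL needs rd=2 wr=1: RD_PORT; after: ALU=0 MUL=2 MEM=1 BR=1, R=0, W=1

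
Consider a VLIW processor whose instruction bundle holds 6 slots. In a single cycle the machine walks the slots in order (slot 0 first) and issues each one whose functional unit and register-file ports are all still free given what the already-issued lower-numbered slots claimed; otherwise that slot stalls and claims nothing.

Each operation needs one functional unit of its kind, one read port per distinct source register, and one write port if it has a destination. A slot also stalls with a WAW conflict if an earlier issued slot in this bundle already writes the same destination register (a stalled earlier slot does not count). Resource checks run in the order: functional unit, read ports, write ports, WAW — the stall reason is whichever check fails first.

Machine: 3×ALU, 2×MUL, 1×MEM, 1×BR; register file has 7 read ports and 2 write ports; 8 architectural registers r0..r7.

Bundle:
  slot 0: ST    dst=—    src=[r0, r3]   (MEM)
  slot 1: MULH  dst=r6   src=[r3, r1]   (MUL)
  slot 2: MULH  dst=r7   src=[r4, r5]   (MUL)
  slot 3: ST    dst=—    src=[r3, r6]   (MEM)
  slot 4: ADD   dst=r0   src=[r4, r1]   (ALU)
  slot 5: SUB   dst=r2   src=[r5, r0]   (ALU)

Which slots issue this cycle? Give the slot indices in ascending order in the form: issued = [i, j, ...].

#0 MEM src=r0,r3 dispatched  <A:3 Mu:2 Ld:0 B:1 rd:5 wr:2>
#1 MUL src=r3,r1 dispatched  <A:3 Mu:1 Ld:0 B:1 rd:3 wr:1>
#2 MUL src=r4,r5 dispatched  <A:3 Mu:0 Ld:0 B:1 rd:1 wr:0>
#3 MEM src=r3,r6 held:FU  <A:3 Mu:0 Ld:0 B:1 rd:1 wr:0>
#4 ALU src=r4,r1 held:RD_PORT  <A:3 Mu:0 Ld:0 B:1 rd:1 wr:0>
#5 ALU src=r5,r0 held:RD_PORT  <A:3 Mu:0 Ld:0 B:1 rd:1 wr:0>

issued = [0, 1, 2]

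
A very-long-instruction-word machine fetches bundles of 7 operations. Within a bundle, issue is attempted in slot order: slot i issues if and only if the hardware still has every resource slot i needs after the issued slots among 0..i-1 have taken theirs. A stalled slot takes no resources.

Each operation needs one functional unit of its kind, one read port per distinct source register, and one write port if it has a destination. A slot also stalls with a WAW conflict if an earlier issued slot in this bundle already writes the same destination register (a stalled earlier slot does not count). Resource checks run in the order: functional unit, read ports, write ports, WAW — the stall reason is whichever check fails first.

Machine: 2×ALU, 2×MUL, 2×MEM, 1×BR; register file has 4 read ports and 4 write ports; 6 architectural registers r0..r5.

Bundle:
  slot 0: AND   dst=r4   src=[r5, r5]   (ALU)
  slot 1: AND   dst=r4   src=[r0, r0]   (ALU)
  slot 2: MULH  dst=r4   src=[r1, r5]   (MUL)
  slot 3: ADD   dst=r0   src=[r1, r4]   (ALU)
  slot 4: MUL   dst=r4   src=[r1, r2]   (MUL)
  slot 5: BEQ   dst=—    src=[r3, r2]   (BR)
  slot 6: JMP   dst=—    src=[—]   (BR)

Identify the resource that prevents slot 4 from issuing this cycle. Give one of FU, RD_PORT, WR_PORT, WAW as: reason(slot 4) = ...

reason(slot 4) = RD_PORT

(0) want 1×ALU +1rd +1wr — yes → AL1|MU2|ME2|BR1|rd3|wr3
(1) want 1×ALU +1rd +1wr — WAW → AL1|MU2|ME2|BR1|rd3|wr3
(2) want 1×MUL +2rd +1wr — WAW → AL1|MU2|ME2|BR1|rd3|wr3
(3) want 1×ALU +2rd +1wr — yes → AL0|MU2|ME2|BR1|rd1|wr2
(4) want 1×MUL +2rd +1wr — RD_PORT → AL0|MU2|ME2|BR1|rd1|wr2
(5) want 1×BR +2rd +0wr — RD_PORT → AL0|MU2|ME2|BR1|rd1|wr2
(6) want 1×BR +0rd +0wr — yes → AL0|MU2|ME2|BR0|rd1|wr2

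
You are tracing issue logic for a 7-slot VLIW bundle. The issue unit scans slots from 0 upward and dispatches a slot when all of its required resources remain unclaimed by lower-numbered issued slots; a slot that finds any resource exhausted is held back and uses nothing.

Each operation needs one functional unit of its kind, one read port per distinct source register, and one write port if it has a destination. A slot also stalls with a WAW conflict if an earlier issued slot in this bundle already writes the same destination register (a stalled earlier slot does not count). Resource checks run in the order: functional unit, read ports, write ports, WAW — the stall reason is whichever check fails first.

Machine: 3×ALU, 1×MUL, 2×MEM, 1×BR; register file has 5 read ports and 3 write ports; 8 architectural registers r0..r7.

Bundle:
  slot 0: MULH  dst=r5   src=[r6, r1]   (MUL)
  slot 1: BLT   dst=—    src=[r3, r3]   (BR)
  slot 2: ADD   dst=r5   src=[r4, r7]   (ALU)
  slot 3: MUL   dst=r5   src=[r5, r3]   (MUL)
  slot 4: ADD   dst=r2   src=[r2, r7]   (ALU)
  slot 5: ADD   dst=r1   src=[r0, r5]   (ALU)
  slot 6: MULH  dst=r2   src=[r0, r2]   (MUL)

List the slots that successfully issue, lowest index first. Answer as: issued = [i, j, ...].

(0) want 1×MUL +2rd +1wr — yes → AL3|MU0|ME2|BR1|rd3|wr2
(1) want 1×BR +1rd +0wr — yes → AL3|MU0|ME2|BR0|rd2|wr2
(2) want 1×ALU +2rd +1wr — WAW → AL3|MU0|ME2|BR0|rd2|wr2
(3) want 1×MUL +2rd +1wr — FU → AL3|MU0|ME2|BR0|rd2|wr2
(4) want 1×ALU +2rd +1wr — yes → AL2|MU0|ME2|BR0|rd0|wr1
(5) want 1×ALU +2rd +1wr — RD_PORT → AL2|MU0|ME2|BR0|rd0|wr1
(6) want 1×MUL +2rd +1wr — FU → AL2|MU0|ME2|BR0|rd0|wr1

issued = [0, 1, 4]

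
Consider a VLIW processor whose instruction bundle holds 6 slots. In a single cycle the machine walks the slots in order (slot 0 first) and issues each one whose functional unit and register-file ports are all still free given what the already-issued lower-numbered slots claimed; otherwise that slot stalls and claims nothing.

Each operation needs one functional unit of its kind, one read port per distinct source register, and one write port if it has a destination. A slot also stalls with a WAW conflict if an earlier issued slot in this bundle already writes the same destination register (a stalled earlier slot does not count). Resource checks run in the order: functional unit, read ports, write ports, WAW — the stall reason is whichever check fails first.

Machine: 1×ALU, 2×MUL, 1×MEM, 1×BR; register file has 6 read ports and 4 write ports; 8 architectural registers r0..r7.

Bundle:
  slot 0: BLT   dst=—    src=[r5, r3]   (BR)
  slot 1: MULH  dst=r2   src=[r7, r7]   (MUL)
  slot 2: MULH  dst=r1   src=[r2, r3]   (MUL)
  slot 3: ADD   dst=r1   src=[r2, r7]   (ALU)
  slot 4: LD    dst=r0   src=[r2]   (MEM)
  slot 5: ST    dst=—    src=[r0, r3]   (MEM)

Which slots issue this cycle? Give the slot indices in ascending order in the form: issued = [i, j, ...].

issued = [0, 1, 2, 4]

slot 0 (BR): ISSUE — free A1,Mu2,Ld1,B0 rp4 wp4
slot 1 (MUL): ISSUE — free A1,Mu1,Ld1,B0 rp3 wp3
slot 2 (MUL): ISSUE — free A1,Mu0,Ld1,B0 rp1 wp2
slot 3 (ALU): stall RD_PORT — free A1,Mu0,Ld1,B0 rp1 wp2
slot 4 (MEM): ISSUE — free A1,Mu0,Ld0,B0 rp0 wp1
slot 5 (MEM): stall FU — free A1,Mu0,Ld0,B0 rp0 wp1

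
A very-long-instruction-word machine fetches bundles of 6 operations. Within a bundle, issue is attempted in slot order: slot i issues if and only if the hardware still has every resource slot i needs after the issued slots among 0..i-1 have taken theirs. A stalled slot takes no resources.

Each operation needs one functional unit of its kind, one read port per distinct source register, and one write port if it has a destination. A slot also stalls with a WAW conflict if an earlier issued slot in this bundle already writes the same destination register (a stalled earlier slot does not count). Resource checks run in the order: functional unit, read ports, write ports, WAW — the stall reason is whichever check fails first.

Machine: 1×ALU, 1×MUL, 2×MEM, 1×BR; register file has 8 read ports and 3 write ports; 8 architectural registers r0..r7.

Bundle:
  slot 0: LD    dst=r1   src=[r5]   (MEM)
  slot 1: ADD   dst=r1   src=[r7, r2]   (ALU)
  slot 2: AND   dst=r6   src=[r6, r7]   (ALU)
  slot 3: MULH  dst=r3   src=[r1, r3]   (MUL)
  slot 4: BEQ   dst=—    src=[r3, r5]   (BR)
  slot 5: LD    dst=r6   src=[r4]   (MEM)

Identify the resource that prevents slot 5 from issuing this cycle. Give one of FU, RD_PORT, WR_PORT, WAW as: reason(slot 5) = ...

#0 MEM src=r5 dispatched  <A:1 Mu:1 Ld:1 B:1 rd:7 wr:2>
#1 ALU src=r7,r2 held:WAW  <A:1 Mu:1 Ld:1 B:1 rd:7 wr:2>
#2 ALU src=r6,r7 dispatched  <A:0 Mu:1 Ld:1 B:1 rd:5 wr:1>
#3 MUL src=r1,r3 dispatched  <A:0 Mu:0 Ld:1 B:1 rd:3 wr:0>
#4 BR src=r3,r5 dispatched  <A:0 Mu:0 Ld:1 B:0 rd:1 wr:0>
#5 MEM src=r4 held:WR_PORT  <A:0 Mu:0 Ld:1 B:0 rd:1 wr:0>

reason(slot 5) = WR_PORT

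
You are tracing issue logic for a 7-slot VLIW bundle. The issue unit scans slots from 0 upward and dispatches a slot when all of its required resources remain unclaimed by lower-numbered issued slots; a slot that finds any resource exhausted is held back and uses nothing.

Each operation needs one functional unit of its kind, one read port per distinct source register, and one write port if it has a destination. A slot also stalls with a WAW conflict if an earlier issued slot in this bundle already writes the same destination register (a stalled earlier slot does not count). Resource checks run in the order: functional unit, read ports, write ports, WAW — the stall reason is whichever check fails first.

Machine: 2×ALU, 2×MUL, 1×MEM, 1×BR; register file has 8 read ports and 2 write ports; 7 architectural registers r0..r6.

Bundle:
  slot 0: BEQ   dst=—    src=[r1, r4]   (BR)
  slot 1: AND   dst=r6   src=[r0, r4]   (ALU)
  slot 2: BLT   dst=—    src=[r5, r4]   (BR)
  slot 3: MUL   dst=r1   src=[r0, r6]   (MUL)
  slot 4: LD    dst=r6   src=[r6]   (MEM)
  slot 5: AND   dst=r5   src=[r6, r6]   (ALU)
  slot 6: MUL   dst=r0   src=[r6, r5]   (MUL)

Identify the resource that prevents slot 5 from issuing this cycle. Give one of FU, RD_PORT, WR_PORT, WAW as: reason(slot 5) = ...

[0] BR needs rd=2 wr=0: ok; after: ALU=2 MUL=2 MEM=1 BR=0, R=6, W=2
[1] ALU needs rd=2 wr=1: ok; after: ALU=1 MUL=2 MEM=1 BR=0, R=4, W=1
[2] BR needs rd=2 wr=0: FU; after: ALU=1 MUL=2 MEM=1 BR=0, R=4, W=1
[3] MUL needs rd=2 wr=1: ok; after: ALU=1 MUL=1 MEM=1 BR=0, R=2, W=0
[4] MEM needs rd=1 wr=1: WR_PORT; after: ALU=1 MUL=1 MEM=1 BR=0, R=2, W=0
[5] ALU needs rd=1 wr=1: WR_PORT; after: ALU=1 MUL=1 MEM=1 BR=0, R=2, W=0
[6] MUL needs rd=2 wr=1: WR_PORT; after: ALU=1 MUL=1 MEM=1 BR=0, R=2, W=0

reason(slot 5) = WR_PORT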